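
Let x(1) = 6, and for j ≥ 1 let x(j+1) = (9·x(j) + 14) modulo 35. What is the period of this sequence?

6

x(1) = 6,  x(2) = 33,  x(3) = 31,  x(4) = 13,  x(5) = 26,  x(6) = 3,  x(7) = 6.
The sequence repeats with period 6.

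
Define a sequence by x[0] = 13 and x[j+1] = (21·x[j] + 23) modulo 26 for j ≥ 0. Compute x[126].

25

x[0] = 13; x[1] = 10; x[2] = 25; x[3] = 2; x[4] = 13.
Since x[4] = x[0] = 13, the sequence is periodic with period 4.
(126 - 0) mod 4 = 2, so x[126] = x[2] = 25.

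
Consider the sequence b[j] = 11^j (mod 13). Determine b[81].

Computing terms: b[0] = 1, b[1] = 11, b[2] = 4, b[3] = 5, b[4] = 3, b[5] = 7, b[6] = 12, b[7] = 2, b[8] = 9, b[9] = 8, b[10] = 10, b[11] = 6, b[12] = 1.
The sequence repeats with period 12.
So b[81] = b[0 + ((81-0) mod 12)] = b[9] = 8.

8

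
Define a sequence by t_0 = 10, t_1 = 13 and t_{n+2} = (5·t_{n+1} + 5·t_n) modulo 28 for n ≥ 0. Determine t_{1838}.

t_0 = 10; t_1 = 13; t_2 = 3; t_3 = 24; t_4 = 23; t_5 = 11; t_6 = 2; t_7 = 9; t_8 = 27; t_9 = 12; t_{10} = 27; t_{11} = 27; t_{12} = 18; t_{13} = 1; t_{14} = 11; t_{15} = 4; t_{16} = 19; t_{17} = 3; t_{18} = 26; t_{19} = 5; t_{20} = 15; t_{21} = 16; t_{22} = 15; t_{23} = 15; t_{24} = 10; t_{25} = 13.
The sequence repeats with period 24.
(1838 - 0) mod 24 = 14, so t_{1838} = t_{14} = 11.

11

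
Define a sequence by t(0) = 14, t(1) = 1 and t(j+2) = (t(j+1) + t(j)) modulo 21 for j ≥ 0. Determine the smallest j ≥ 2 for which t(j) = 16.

3

t(0) = 14, t(1) = 1, t(2) = 15, t(3) = 16, t(4) = 10, t(5) = 5, t(6) = 15, t(7) = 20, t(8) = 14, t(9) = 13, t(10) = 6, t(11) = 19, t(12) = 4, t(13) = 2, t(14) = 6, t(15) = 8, t(16) = 14, t(17) = 1.
Since (t(16), t(17)) = (t(0), t(1)) = (14, 1) (two consecutive terms determine the rest), the sequence is periodic with period 16.
The value 16 first appears (with j ≥ 2) at t(3).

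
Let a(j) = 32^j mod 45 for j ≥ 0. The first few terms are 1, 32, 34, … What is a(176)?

Listing terms: a(0) = 1, a(1) = 32, a(2) = 34, a(3) = 8, a(4) = 31, a(5) = 2, a(6) = 19, a(7) = 23, a(8) = 16, a(9) = 17, a(10) = 4, a(11) = 38, a(12) = 1.
The sequence repeats with period 12.
(176 - 0) mod 12 = 8, so a(176) = a(8) = 16.

16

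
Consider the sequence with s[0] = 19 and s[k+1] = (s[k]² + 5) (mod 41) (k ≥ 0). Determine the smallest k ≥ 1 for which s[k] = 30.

6

s[0] = 19, s[1] = 38, s[2] = 14, s[3] = 37, s[4] = 21, s[5] = 36, s[6] = 30, s[7] = 3, s[8] = 14.
Since s[8] = s[2] = 14, the sequence is eventually periodic: after a pre-period of length 2 it cycles with period 6.
The value 30 first appears (with k ≥ 1) at s[6].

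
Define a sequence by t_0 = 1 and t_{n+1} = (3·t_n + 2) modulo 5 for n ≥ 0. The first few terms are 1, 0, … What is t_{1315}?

t_0 = 1,  t_1 = 0,  t_2 = 2,  t_3 = 3,  t_4 = 1.
Since t_4 = t_0 = 1, the sequence is periodic with period 4.
So t_{1315} = t_{0 + ((1315-0) mod 4)} = t_3 = 3.

3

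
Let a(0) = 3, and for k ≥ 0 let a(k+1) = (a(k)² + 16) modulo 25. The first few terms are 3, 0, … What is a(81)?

22

a(0) = 3, a(1) = 0, a(2) = 16, a(3) = 22, a(4) = 0.
Since a(4) = a(1) = 0, the sequence is eventually periodic: after a pre-period of length 1 it cycles with period 3.
For k ≥ 1, a(k) depends only on (k - 1) mod 3. (81 - 1) mod 3 = 2, so a(81) = a(3) = 22.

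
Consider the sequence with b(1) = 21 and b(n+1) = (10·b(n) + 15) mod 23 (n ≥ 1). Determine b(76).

7

b(1) = 21,  b(2) = 18,  b(3) = 11,  b(4) = 10,  b(5) = 0,  b(6) = 15,  b(7) = 4,  b(8) = 9,  b(9) = 13,  b(10) = 7,  b(11) = 16,  b(12) = 14,  b(13) = 17,  b(14) = 1,  b(15) = 2,  b(16) = 12,  b(17) = 20,  b(18) = 8,  b(19) = 3,  b(20) = 22,  b(21) = 5,  b(22) = 19,  b(23) = 21.
Since b(23) = b(1) = 21, the sequence is periodic with period 22.
So b(76) = b(1 + ((76-1) mod 22)) = b(10) = 7.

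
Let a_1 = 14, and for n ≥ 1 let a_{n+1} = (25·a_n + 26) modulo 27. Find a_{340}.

17

We have a_1 = 14; a_2 = 25; a_3 = 3; a_4 = 20; a_5 = 13; a_6 = 0; a_7 = 26; a_8 = 1; a_9 = 24; a_{10} = 5; a_{11} = 16; a_{12} = 21; a_{13} = 11; a_{14} = 4; a_{15} = 18; a_{16} = 17; a_{17} = 19; a_{18} = 15; a_{19} = 23; a_{20} = 7; a_{21} = 12; a_{22} = 2; a_{23} = 22; a_{24} = 9; a_{25} = 8; a_{26} = 10; a_{27} = 6; a_{28} = 14.
The sequence repeats with period 27.
So a_{340} = a_{1 + ((340-1) mod 27)} = a_{16} = 17.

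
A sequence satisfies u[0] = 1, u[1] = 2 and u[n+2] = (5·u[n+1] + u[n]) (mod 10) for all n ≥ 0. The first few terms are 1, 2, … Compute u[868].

We have u[0] = 1,  u[1] = 2,  u[2] = 1,  u[3] = 7,  u[4] = 6,  u[5] = 7,  u[6] = 1,  u[7] = 2.
The sequence repeats with period 6.
(868 - 0) mod 6 = 4, so u[868] = u[4] = 6.

6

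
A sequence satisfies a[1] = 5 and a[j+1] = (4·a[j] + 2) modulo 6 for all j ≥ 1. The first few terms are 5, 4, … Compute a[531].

0

a[1] = 5; a[2] = 4; a[3] = 0; a[4] = 2; a[5] = 4.
Since a[5] = a[2] = 4, the sequence is eventually periodic: after a pre-period of length 1 it cycles with period 3.
For j ≥ 2, a[j] depends only on (j - 2) mod 3. (531 - 2) mod 3 = 1, so a[531] = a[3] = 0.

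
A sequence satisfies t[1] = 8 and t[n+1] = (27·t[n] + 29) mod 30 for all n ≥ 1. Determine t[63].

t[1] = 8,  t[2] = 5,  t[3] = 14,  t[4] = 17,  t[5] = 8.
The sequence repeats with period 4.
So t[63] = t[1 + ((63-1) mod 4)] = t[3] = 14.

14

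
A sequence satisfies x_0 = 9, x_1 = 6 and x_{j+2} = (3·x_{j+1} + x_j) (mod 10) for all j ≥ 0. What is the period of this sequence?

We have x_0 = 9,  x_1 = 6,  x_2 = 7,  x_3 = 7,  x_4 = 8,  x_5 = 1,  x_6 = 1,  x_7 = 4,  x_8 = 3,  x_9 = 3,  x_{10} = 2,  x_{11} = 9,  x_{12} = 9,  x_{13} = 6.
Since (x_{12}, x_{13}) = (x_0, x_1) = (9, 6) (two consecutive terms determine the rest), the sequence is periodic with period 12.

12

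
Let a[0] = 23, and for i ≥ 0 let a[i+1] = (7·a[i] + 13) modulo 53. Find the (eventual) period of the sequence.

26

Computing terms: a[0] = 23, a[1] = 15, a[2] = 12, a[3] = 44, a[4] = 3, a[5] = 34, a[6] = 39, a[7] = 21, a[8] = 1, a[9] = 20, a[10] = 47, a[11] = 24, a[12] = 22, a[13] = 8, a[14] = 16, a[15] = 19, a[16] = 40, a[17] = 28, a[18] = 50, a[19] = 45, a[20] = 10, a[21] = 30, a[22] = 11, a[23] = 37, a[24] = 7, a[25] = 9, a[26] = 23.
The sequence repeats with period 26.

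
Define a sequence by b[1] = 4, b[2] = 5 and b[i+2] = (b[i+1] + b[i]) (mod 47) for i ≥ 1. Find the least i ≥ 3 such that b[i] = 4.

b[1] = 4,  b[2] = 5,  b[3] = 9,  b[4] = 14,  b[5] = 23,  b[6] = 37,  b[7] = 13,  b[8] = 3,  b[9] = 16,  b[10] = 19,  b[11] = 35,  b[12] = 7,  b[13] = 42,  b[14] = 2,  b[15] = 44,  b[16] = 46,  b[17] = 43,  b[18] = 42,  b[19] = 38,  b[20] = 33,  b[21] = 24,  b[22] = 10,  b[23] = 34,  b[24] = 44,  b[25] = 31,  b[26] = 28,  b[27] = 12,  b[28] = 40,  b[29] = 5,  b[30] = 45,  b[31] = 3,  b[32] = 1,  b[33] = 4,  b[34] = 5.
Since (b[33], b[34]) = (b[1], b[2]) = (4, 5) (two consecutive terms determine the rest), the sequence is periodic with period 32.
The value 4 next appears (with i ≥ 3) at b[33].

33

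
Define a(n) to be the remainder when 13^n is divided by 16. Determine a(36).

Listing terms: a(0) = 1, a(1) = 13, a(2) = 9, a(3) = 5, a(4) = 1.
Since a(4) = a(0) = 1, the sequence is periodic with period 4.
(36 - 0) mod 4 = 0, so a(36) = a(0) = 1.

1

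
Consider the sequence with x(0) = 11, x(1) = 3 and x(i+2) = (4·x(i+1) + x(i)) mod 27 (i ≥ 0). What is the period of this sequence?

24

x(0) = 11,  x(1) = 3,  x(2) = 23,  x(3) = 14,  x(4) = 25,  x(5) = 6,  x(6) = 22,  x(7) = 13,  x(8) = 20,  x(9) = 12,  x(10) = 14,  x(11) = 14,  x(12) = 16,  x(13) = 24,  x(14) = 4,  x(15) = 13,  x(16) = 2,  x(17) = 21,  x(18) = 5,  x(19) = 14,  x(20) = 7,  x(21) = 15,  x(22) = 13,  x(23) = 13,  x(24) = 11,  x(25) = 3.
The sequence repeats with period 24.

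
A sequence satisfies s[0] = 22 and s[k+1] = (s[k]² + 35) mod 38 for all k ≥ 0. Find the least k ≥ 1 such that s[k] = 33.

Listing terms: s[0] = 22,  s[1] = 25,  s[2] = 14,  s[3] = 3,  s[4] = 6,  s[5] = 33,  s[6] = 22.
Since s[6] = s[0] = 22, the sequence is periodic with period 6.
The value 33 first appears (with k ≥ 1) at s[5].

5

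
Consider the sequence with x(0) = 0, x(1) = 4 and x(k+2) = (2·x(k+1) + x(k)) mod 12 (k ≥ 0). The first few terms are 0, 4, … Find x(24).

0

We have x(0) = 0; x(1) = 4; x(2) = 8; x(3) = 8; x(4) = 0; x(5) = 8; x(6) = 4; x(7) = 4; x(8) = 0; x(9) = 4.
The sequence repeats with period 8.
(24 - 0) mod 8 = 0, so x(24) = x(0) = 0.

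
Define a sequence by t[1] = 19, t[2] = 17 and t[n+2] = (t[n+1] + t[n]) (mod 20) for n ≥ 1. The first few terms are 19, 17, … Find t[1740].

18

Listing terms: t[1] = 19,  t[2] = 17,  t[3] = 16,  t[4] = 13,  t[5] = 9,  t[6] = 2,  t[7] = 11,  t[8] = 13,  t[9] = 4,  t[10] = 17,  t[11] = 1,  t[12] = 18,  t[13] = 19,  t[14] = 17.
The sequence repeats with period 12.
(1740 - 1) mod 12 = 11, so t[1740] = t[12] = 18.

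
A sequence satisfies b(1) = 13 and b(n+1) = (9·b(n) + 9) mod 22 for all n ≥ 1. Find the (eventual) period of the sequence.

b(1) = 13,  b(2) = 16,  b(3) = 21,  b(4) = 0,  b(5) = 9,  b(6) = 2,  b(7) = 5,  b(8) = 10,  b(9) = 11,  b(10) = 20,  b(11) = 13.
Since b(11) = b(1) = 13, the sequence is periodic with period 10.

10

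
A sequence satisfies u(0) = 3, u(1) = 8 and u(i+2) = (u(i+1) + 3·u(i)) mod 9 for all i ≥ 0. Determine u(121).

Listing terms: u(0) = 3; u(1) = 8; u(2) = 8; u(3) = 5; u(4) = 2; u(5) = 8; u(6) = 5.
Since (u(5), u(6)) = (u(2), u(3)) = (8, 5) (two consecutive terms determine the rest), the sequence is eventually periodic: after a pre-period of length 2 it cycles with period 3.
For i ≥ 2, u(i) depends only on (i - 2) mod 3. (121 - 2) mod 3 = 2, so u(121) = u(4) = 2.

2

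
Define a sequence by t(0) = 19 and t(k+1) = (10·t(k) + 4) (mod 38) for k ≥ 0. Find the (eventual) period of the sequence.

18

Computing terms: t(0) = 19; t(1) = 4; t(2) = 6; t(3) = 26; t(4) = 36; t(5) = 22; t(6) = 34; t(7) = 2; t(8) = 24; t(9) = 16; t(10) = 12; t(11) = 10; t(12) = 28; t(13) = 18; t(14) = 32; t(15) = 20; t(16) = 14; t(17) = 30; t(18) = 0; t(19) = 4.
Since t(19) = t(1) = 4, the sequence is eventually periodic: after a pre-period of length 1 it cycles with period 18.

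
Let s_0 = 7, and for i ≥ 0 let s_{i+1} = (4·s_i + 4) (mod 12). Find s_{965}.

0

s_0 = 7; s_1 = 8; s_2 = 0; s_3 = 4; s_4 = 8.
Since s_4 = s_1 = 8, the sequence is eventually periodic: after a pre-period of length 1 it cycles with period 3.
For i ≥ 1, s_i depends only on (i - 1) mod 3. (965 - 1) mod 3 = 1, so s_{965} = s_2 = 0.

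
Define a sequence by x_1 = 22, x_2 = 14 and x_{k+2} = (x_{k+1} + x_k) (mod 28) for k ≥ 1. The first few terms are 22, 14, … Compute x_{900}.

Listing terms: x_1 = 22,  x_2 = 14,  x_3 = 8,  x_4 = 22,  x_5 = 2,  x_6 = 24,  x_7 = 26,  x_8 = 22,  x_9 = 20,  x_{10} = 14,  x_{11} = 6,  x_{12} = 20,  x_{13} = 26,  x_{14} = 18,  x_{15} = 16,  x_{16} = 6,  x_{17} = 22,  x_{18} = 0,  x_{19} = 22,  x_{20} = 22,  x_{21} = 16,  x_{22} = 10,  x_{23} = 26,  x_{24} = 8,  x_{25} = 6,  x_{26} = 14,  x_{27} = 20,  x_{28} = 6,  x_{29} = 26,  x_{30} = 4,  x_{31} = 2,  x_{32} = 6,  x_{33} = 8,  x_{34} = 14,  x_{35} = 22,  x_{36} = 8,  x_{37} = 2,  x_{38} = 10,  x_{39} = 12,  x_{40} = 22,  x_{41} = 6,  x_{42} = 0,  x_{43} = 6,  x_{44} = 6,  x_{45} = 12,  x_{46} = 18,  x_{47} = 2,  x_{48} = 20,  x_{49} = 22,  x_{50} = 14.
The sequence repeats with period 48.
So x_{900} = x_{1 + ((900-1) mod 48)} = x_{36} = 8.

8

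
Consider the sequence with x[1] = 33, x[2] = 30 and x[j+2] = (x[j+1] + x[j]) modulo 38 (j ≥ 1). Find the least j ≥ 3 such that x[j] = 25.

Computing terms: x[1] = 33, x[2] = 30, x[3] = 25, x[4] = 17, x[5] = 4, x[6] = 21, x[7] = 25, x[8] = 8, x[9] = 33, x[10] = 3, x[11] = 36, x[12] = 1, x[13] = 37, x[14] = 0, x[15] = 37, x[16] = 37, x[17] = 36, x[18] = 35, x[19] = 33, x[20] = 30.
Since (x[19], x[20]) = (x[1], x[2]) = (33, 30) (two consecutive terms determine the rest), the sequence is periodic with period 18.
The value 25 first appears (with j ≥ 3) at x[3].

3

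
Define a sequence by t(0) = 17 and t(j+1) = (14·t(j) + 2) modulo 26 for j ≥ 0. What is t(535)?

We have t(0) = 17; t(1) = 6; t(2) = 8; t(3) = 10; t(4) = 12; t(5) = 14; t(6) = 16; t(7) = 18; t(8) = 20; t(9) = 22; t(10) = 24; t(11) = 0; t(12) = 2; t(13) = 4; t(14) = 6.
Since t(14) = t(1) = 6, the sequence is eventually periodic: after a pre-period of length 1 it cycles with period 13.
For j ≥ 1, t(j) depends only on (j - 1) mod 13. (535 - 1) mod 13 = 1, so t(535) = t(2) = 8.

8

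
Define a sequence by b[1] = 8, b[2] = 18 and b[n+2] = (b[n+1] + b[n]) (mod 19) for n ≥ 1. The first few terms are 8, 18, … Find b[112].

b[1] = 8, b[2] = 18, b[3] = 7, b[4] = 6, b[5] = 13, b[6] = 0, b[7] = 13, b[8] = 13, b[9] = 7, b[10] = 1, b[11] = 8, b[12] = 9, b[13] = 17, b[14] = 7, b[15] = 5, b[16] = 12, b[17] = 17, b[18] = 10, b[19] = 8, b[20] = 18.
Since (b[19], b[20]) = (b[1], b[2]) = (8, 18) (two consecutive terms determine the rest), the sequence is periodic with period 18.
(112 - 1) mod 18 = 3, so b[112] = b[4] = 6.

6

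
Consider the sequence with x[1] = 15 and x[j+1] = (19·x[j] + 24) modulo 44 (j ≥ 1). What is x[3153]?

Listing terms: x[1] = 15,  x[2] = 1,  x[3] = 43,  x[4] = 5,  x[5] = 31,  x[6] = 41,  x[7] = 11,  x[8] = 13,  x[9] = 7,  x[10] = 25,  x[11] = 15.
Since x[11] = x[1] = 15, the sequence is periodic with period 10.
(3153 - 1) mod 10 = 2, so x[3153] = x[3] = 43.

43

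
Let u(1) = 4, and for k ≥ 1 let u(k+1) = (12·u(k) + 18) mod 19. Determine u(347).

Listing terms: u(1) = 4; u(2) = 9; u(3) = 12; u(4) = 10; u(5) = 5; u(6) = 2; u(7) = 4.
The sequence repeats with period 6.
(347 - 1) mod 6 = 4, so u(347) = u(5) = 5.

5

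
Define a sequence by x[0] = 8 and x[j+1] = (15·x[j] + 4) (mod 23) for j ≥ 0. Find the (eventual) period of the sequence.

22

x[0] = 8; x[1] = 9; x[2] = 1; x[3] = 19; x[4] = 13; x[5] = 15; x[6] = 22; x[7] = 12; x[8] = 0; x[9] = 4; x[10] = 18; x[11] = 21; x[12] = 20; x[13] = 5; x[14] = 10; x[15] = 16; x[16] = 14; x[17] = 7; x[18] = 17; x[19] = 6; x[20] = 2; x[21] = 11; x[22] = 8.
The sequence repeats with period 22.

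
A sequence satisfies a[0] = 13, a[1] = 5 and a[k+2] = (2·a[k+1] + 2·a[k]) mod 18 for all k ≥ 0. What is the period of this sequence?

9

We have a[0] = 13,  a[1] = 5,  a[2] = 0,  a[3] = 10,  a[4] = 2,  a[5] = 6,  a[6] = 16,  a[7] = 8,  a[8] = 12,  a[9] = 4,  a[10] = 14,  a[11] = 0,  a[12] = 10.
Since (a[11], a[12]) = (a[2], a[3]) = (0, 10) (two consecutive terms determine the rest), the sequence is eventually periodic: after a pre-period of length 2 it cycles with period 9.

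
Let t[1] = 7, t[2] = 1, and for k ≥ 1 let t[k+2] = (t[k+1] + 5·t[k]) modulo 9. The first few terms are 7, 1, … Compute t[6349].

4

We have t[1] = 7; t[2] = 1; t[3] = 0; t[4] = 5; t[5] = 5; t[6] = 3; t[7] = 1; t[8] = 7; t[9] = 3; t[10] = 2; t[11] = 8; t[12] = 0; t[13] = 4; t[14] = 4; t[15] = 6; t[16] = 8; t[17] = 2; t[18] = 6; t[19] = 7; t[20] = 1.
Since (t[19], t[20]) = (t[1], t[2]) = (7, 1) (two consecutive terms determine the rest), the sequence is periodic with period 18.
(6349 - 1) mod 18 = 12, so t[6349] = t[13] = 4.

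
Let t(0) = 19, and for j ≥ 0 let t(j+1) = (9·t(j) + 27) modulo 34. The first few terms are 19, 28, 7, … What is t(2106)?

7

We have t(0) = 19,  t(1) = 28,  t(2) = 7,  t(3) = 22,  t(4) = 21,  t(5) = 12,  t(6) = 33,  t(7) = 18,  t(8) = 19.
The sequence repeats with period 8.
So t(2106) = t(0 + ((2106-0) mod 8)) = t(2) = 7.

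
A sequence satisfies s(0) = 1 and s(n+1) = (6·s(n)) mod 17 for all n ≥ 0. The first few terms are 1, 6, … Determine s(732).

13

s(0) = 1, s(1) = 6, s(2) = 2, s(3) = 12, s(4) = 4, s(5) = 7, s(6) = 8, s(7) = 14, s(8) = 16, s(9) = 11, s(10) = 15, s(11) = 5, s(12) = 13, s(13) = 10, s(14) = 9, s(15) = 3, s(16) = 1.
The sequence repeats with period 16.
(732 - 0) mod 16 = 12, so s(732) = s(12) = 13.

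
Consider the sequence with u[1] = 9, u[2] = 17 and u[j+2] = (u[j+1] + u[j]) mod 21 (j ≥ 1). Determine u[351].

We have u[1] = 9, u[2] = 17, u[3] = 5, u[4] = 1, u[5] = 6, u[6] = 7, u[7] = 13, u[8] = 20, u[9] = 12, u[10] = 11, u[11] = 2, u[12] = 13, u[13] = 15, u[14] = 7, u[15] = 1, u[16] = 8, u[17] = 9, u[18] = 17.
The sequence repeats with period 16.
(351 - 1) mod 16 = 14, so u[351] = u[15] = 1.

1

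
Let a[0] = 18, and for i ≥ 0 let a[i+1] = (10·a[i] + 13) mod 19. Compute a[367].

1

Computing terms: a[0] = 18,  a[1] = 3,  a[2] = 5,  a[3] = 6,  a[4] = 16,  a[5] = 2,  a[6] = 14,  a[7] = 1,  a[8] = 4,  a[9] = 15,  a[10] = 11,  a[11] = 9,  a[12] = 8,  a[13] = 17,  a[14] = 12,  a[15] = 0,  a[16] = 13,  a[17] = 10,  a[18] = 18.
Since a[18] = a[0] = 18, the sequence is periodic with period 18.
(367 - 0) mod 18 = 7, so a[367] = a[7] = 1.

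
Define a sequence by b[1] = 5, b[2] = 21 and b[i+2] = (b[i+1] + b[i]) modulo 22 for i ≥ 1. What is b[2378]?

5

b[1] = 5,  b[2] = 21,  b[3] = 4,  b[4] = 3,  b[5] = 7,  b[6] = 10,  b[7] = 17,  b[8] = 5,  b[9] = 0,  b[10] = 5,  b[11] = 5,  b[12] = 10,  b[13] = 15,  b[14] = 3,  b[15] = 18,  b[16] = 21,  b[17] = 17,  b[18] = 16,  b[19] = 11,  b[20] = 5,  b[21] = 16,  b[22] = 21,  b[23] = 15,  b[24] = 14,  b[25] = 7,  b[26] = 21,  b[27] = 6,  b[28] = 5,  b[29] = 11,  b[30] = 16,  b[31] = 5,  b[32] = 21.
The sequence repeats with period 30.
So b[2378] = b[1 + ((2378-1) mod 30)] = b[8] = 5.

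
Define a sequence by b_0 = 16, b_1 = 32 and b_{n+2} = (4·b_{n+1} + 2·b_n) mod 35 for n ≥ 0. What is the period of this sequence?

48

b_0 = 16,  b_1 = 32,  b_2 = 20,  b_3 = 4,  b_4 = 21,  b_5 = 22,  b_6 = 25,  b_7 = 4,  b_8 = 31,  b_9 = 27,  b_{10} = 30,  b_{11} = 34,  b_{12} = 21,  b_{13} = 12,  b_{14} = 20,  b_{15} = 34,  b_{16} = 1,  b_{17} = 2,  b_{18} = 10,  b_{19} = 9,  b_{20} = 21,  b_{21} = 32,  b_{22} = 30,  b_{23} = 9,  b_{24} = 26,  b_{25} = 17,  b_{26} = 15,  b_{27} = 24,  b_{28} = 21,  b_{29} = 27,  b_{30} = 10,  b_{31} = 24,  b_{32} = 11,  b_{33} = 22,  b_{34} = 5,  b_{35} = 29,  b_{36} = 21,  b_{37} = 2,  b_{38} = 15,  b_{39} = 29,  b_{40} = 6,  b_{41} = 12,  b_{42} = 25,  b_{43} = 19,  b_{44} = 21,  b_{45} = 17,  b_{46} = 5,  b_{47} = 19,  b_{48} = 16,  b_{49} = 32.
Since (b_{48}, b_{49}) = (b_0, b_1) = (16, 32) (two consecutive terms determine the rest), the sequence is periodic with period 48.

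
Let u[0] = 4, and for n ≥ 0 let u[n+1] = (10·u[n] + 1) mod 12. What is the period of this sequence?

3

We have u[0] = 4, u[1] = 5, u[2] = 3, u[3] = 7, u[4] = 11, u[5] = 3.
Since u[5] = u[2] = 3, the sequence is eventually periodic: after a pre-period of length 2 it cycles with period 3.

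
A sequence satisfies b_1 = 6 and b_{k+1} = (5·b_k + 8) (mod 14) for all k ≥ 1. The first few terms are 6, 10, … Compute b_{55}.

Computing terms: b_1 = 6; b_2 = 10; b_3 = 2; b_4 = 4; b_5 = 0; b_6 = 8; b_7 = 6.
The sequence repeats with period 6.
(55 - 1) mod 6 = 0, so b_{55} = b_1 = 6.

6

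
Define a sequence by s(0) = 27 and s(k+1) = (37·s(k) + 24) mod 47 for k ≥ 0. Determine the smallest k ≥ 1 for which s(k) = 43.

20

Computing terms: s(0) = 27,  s(1) = 36,  s(2) = 40,  s(3) = 0,  s(4) = 24,  s(5) = 19,  s(6) = 22,  s(7) = 39,  s(8) = 10,  s(9) = 18,  s(10) = 32,  s(11) = 33,  s(12) = 23,  s(13) = 29,  s(14) = 16,  s(15) = 5,  s(16) = 21,  s(17) = 2,  s(18) = 4,  s(19) = 31,  s(20) = 43,  s(21) = 17,  s(22) = 42,  s(23) = 27.
Since s(23) = s(0) = 27, the sequence is periodic with period 23.
The value 43 first appears (with k ≥ 1) at s(20).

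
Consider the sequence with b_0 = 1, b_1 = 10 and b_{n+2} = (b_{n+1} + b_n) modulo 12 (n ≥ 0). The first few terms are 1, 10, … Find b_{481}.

10

Listing terms: b_0 = 1, b_1 = 10, b_2 = 11, b_3 = 9, b_4 = 8, b_5 = 5, b_6 = 1, b_7 = 6, b_8 = 7, b_9 = 1, b_{10} = 8, b_{11} = 9, b_{12} = 5, b_{13} = 2, b_{14} = 7, b_{15} = 9, b_{16} = 4, b_{17} = 1, b_{18} = 5, b_{19} = 6, b_{20} = 11, b_{21} = 5, b_{22} = 4, b_{23} = 9, b_{24} = 1, b_{25} = 10.
Since (b_{24}, b_{25}) = (b_0, b_1) = (1, 10) (two consecutive terms determine the rest), the sequence is periodic with period 24.
So b_{481} = b_{0 + ((481-0) mod 24)} = b_1 = 10.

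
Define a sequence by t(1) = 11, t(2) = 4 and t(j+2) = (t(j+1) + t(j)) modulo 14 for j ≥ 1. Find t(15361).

11

We have t(1) = 11,  t(2) = 4,  t(3) = 1,  t(4) = 5,  t(5) = 6,  t(6) = 11,  t(7) = 3,  t(8) = 0,  t(9) = 3,  t(10) = 3,  t(11) = 6,  t(12) = 9,  t(13) = 1,  t(14) = 10,  t(15) = 11,  t(16) = 7,  t(17) = 4,  t(18) = 11,  t(19) = 1,  t(20) = 12,  t(21) = 13,  t(22) = 11,  t(23) = 10,  t(24) = 7,  t(25) = 3,  t(26) = 10,  t(27) = 13,  t(28) = 9,  t(29) = 8,  t(30) = 3,  t(31) = 11,  t(32) = 0,  t(33) = 11,  t(34) = 11,  t(35) = 8,  t(36) = 5,  t(37) = 13,  t(38) = 4,  t(39) = 3,  t(40) = 7,  t(41) = 10,  t(42) = 3,  t(43) = 13,  t(44) = 2,  t(45) = 1,  t(46) = 3,  t(47) = 4,  t(48) = 7,  t(49) = 11,  t(50) = 4.
Since (t(49), t(50)) = (t(1), t(2)) = (11, 4) (two consecutive terms determine the rest), the sequence is periodic with period 48.
(15361 - 1) mod 48 = 0, so t(15361) = t(1) = 11.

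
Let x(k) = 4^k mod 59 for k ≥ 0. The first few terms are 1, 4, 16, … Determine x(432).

Listing terms: x(0) = 1,  x(1) = 4,  x(2) = 16,  x(3) = 5,  x(4) = 20,  x(5) = 21,  x(6) = 25,  x(7) = 41,  x(8) = 46,  x(9) = 7,  x(10) = 28,  x(11) = 53,  x(12) = 35,  x(13) = 22,  x(14) = 29,  x(15) = 57,  x(16) = 51,  x(17) = 27,  x(18) = 49,  x(19) = 19,  x(20) = 17,  x(21) = 9,  x(22) = 36,  x(23) = 26,  x(24) = 45,  x(25) = 3,  x(26) = 12,  x(27) = 48,  x(28) = 15,  x(29) = 1.
The sequence repeats with period 29.
So x(432) = x(0 + ((432-0) mod 29)) = x(26) = 12.

12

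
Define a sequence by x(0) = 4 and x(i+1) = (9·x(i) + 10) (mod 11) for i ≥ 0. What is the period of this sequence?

Listing terms: x(0) = 4; x(1) = 2; x(2) = 6; x(3) = 9; x(4) = 3; x(5) = 4.
The sequence repeats with period 5.

5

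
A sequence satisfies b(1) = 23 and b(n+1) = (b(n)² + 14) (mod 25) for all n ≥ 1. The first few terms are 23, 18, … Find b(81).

23

Listing terms: b(1) = 23; b(2) = 18; b(3) = 13; b(4) = 8; b(5) = 3; b(6) = 23.
The sequence repeats with period 5.
(81 - 1) mod 5 = 0, so b(81) = b(1) = 23.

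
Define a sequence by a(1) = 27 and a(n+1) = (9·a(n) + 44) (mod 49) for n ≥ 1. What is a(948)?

30

Listing terms: a(1) = 27, a(2) = 42, a(3) = 30, a(4) = 20, a(5) = 28, a(6) = 2, a(7) = 13, a(8) = 14, a(9) = 23, a(10) = 6, a(11) = 0, a(12) = 44, a(13) = 48, a(14) = 35, a(15) = 16, a(16) = 41, a(17) = 21, a(18) = 37, a(19) = 34, a(20) = 7, a(21) = 9, a(22) = 27.
Since a(22) = a(1) = 27, the sequence is periodic with period 21.
So a(948) = a(1 + ((948-1) mod 21)) = a(3) = 30.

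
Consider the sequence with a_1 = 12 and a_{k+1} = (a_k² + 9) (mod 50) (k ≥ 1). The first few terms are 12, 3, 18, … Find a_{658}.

43

a_1 = 12, a_2 = 3, a_3 = 18, a_4 = 33, a_5 = 48, a_6 = 13, a_7 = 28, a_8 = 43, a_9 = 8, a_{10} = 23, a_{11} = 38, a_{12} = 3.
Since a_{12} = a_2 = 3, the sequence is eventually periodic: after a pre-period of length 1 it cycles with period 10.
For k ≥ 2, a_k depends only on (k - 2) mod 10. (658 - 2) mod 10 = 6, so a_{658} = a_8 = 43.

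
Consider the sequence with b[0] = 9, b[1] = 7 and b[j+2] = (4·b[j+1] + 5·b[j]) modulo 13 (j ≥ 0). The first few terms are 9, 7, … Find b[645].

b[0] = 9,  b[1] = 7,  b[2] = 8,  b[3] = 2,  b[4] = 9,  b[5] = 7.
The sequence repeats with period 4.
So b[645] = b[0 + ((645-0) mod 4)] = b[1] = 7.

7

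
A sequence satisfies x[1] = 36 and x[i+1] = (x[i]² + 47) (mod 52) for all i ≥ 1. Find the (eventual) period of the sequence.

x[1] = 36, x[2] = 43, x[3] = 24, x[4] = 51, x[5] = 48, x[6] = 11, x[7] = 12, x[8] = 35, x[9] = 24.
Since x[9] = x[3] = 24, the sequence is eventually periodic: after a pre-period of length 2 it cycles with period 6.

6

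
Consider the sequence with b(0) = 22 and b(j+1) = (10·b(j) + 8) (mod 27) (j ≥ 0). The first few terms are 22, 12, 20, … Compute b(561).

1

b(0) = 22; b(1) = 12; b(2) = 20; b(3) = 19; b(4) = 9; b(5) = 17; b(6) = 16; b(7) = 6; b(8) = 14; b(9) = 13; b(10) = 3; b(11) = 11; b(12) = 10; b(13) = 0; b(14) = 8; b(15) = 7; b(16) = 24; b(17) = 5; b(18) = 4; b(19) = 21; b(20) = 2; b(21) = 1; b(22) = 18; b(23) = 26; b(24) = 25; b(25) = 15; b(26) = 23; b(27) = 22.
The sequence repeats with period 27.
(561 - 0) mod 27 = 21, so b(561) = b(21) = 1.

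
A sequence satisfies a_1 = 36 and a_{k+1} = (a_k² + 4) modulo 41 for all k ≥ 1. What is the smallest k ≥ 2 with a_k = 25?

3

a_1 = 36, a_2 = 29, a_3 = 25, a_4 = 14, a_5 = 36.
Since a_5 = a_1 = 36, the sequence is periodic with period 4.
The value 25 first appears (with k ≥ 2) at a_3.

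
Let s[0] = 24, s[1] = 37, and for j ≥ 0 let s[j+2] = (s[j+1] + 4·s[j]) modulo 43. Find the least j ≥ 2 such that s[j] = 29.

Listing terms: s[0] = 24,  s[1] = 37,  s[2] = 4,  s[3] = 23,  s[4] = 39,  s[5] = 2,  s[6] = 29,  s[7] = 37,  s[8] = 24,  s[9] = 0,  s[10] = 10,  s[11] = 10,  s[12] = 7,  s[13] = 4,  s[14] = 32,  s[15] = 5,  s[16] = 4,  s[17] = 24,  s[18] = 40,  s[19] = 7,  s[20] = 38,  s[21] = 23,  s[22] = 3,  s[23] = 9,  s[24] = 21,  s[25] = 14,  s[26] = 12,  s[27] = 25,  s[28] = 30,  s[29] = 1,  s[30] = 35,  s[31] = 39,  s[32] = 7,  s[33] = 34,  s[34] = 19,  s[35] = 26,  s[36] = 16,  s[37] = 34,  s[38] = 12,  s[39] = 19,  s[40] = 24,  s[41] = 14,  s[42] = 24,  s[43] = 37.
Since (s[42], s[43]) = (s[0], s[1]) = (24, 37) (two consecutive terms determine the rest), the sequence is periodic with period 42.
The value 29 first appears (with j ≥ 2) at s[6].

6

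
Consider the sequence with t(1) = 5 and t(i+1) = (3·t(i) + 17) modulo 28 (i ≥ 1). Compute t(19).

5

Computing terms: t(1) = 5, t(2) = 4, t(3) = 1, t(4) = 20, t(5) = 21, t(6) = 24, t(7) = 5.
Since t(7) = t(1) = 5, the sequence is periodic with period 6.
So t(19) = t(1 + ((19-1) mod 6)) = t(1) = 5.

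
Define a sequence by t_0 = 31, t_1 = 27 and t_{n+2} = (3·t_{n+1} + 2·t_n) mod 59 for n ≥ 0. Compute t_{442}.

We have t_0 = 31; t_1 = 27; t_2 = 25; t_3 = 11; t_4 = 24; t_5 = 35; t_6 = 35; t_7 = 57; t_8 = 5; t_9 = 11; t_{10} = 43; t_{11} = 33; t_{12} = 8; t_{13} = 31; t_{14} = 50; t_{15} = 35; t_{16} = 28; t_{17} = 36; t_{18} = 46; t_{19} = 33; t_{20} = 14; t_{21} = 49; t_{22} = 57; t_{23} = 33; t_{24} = 36; t_{25} = 56; t_{26} = 4; t_{27} = 6; t_{28} = 26; t_{29} = 31; t_{30} = 27.
Since (t_{29}, t_{30}) = (t_0, t_1) = (31, 27) (two consecutive terms determine the rest), the sequence is periodic with period 29.
(442 - 0) mod 29 = 7, so t_{442} = t_7 = 57.

57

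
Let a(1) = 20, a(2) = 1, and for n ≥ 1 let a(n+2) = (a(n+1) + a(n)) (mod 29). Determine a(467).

14

We have a(1) = 20, a(2) = 1, a(3) = 21, a(4) = 22, a(5) = 14, a(6) = 7, a(7) = 21, a(8) = 28, a(9) = 20, a(10) = 19, a(11) = 10, a(12) = 0, a(13) = 10, a(14) = 10, a(15) = 20, a(16) = 1.
Since (a(15), a(16)) = (a(1), a(2)) = (20, 1) (two consecutive terms determine the rest), the sequence is periodic with period 14.
So a(467) = a(1 + ((467-1) mod 14)) = a(5) = 14.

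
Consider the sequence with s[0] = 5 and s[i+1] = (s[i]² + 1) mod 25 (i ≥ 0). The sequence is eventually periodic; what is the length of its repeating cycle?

Computing terms: s[0] = 5; s[1] = 1; s[2] = 2; s[3] = 5.
Since s[3] = s[0] = 5, the sequence is periodic with period 3.

3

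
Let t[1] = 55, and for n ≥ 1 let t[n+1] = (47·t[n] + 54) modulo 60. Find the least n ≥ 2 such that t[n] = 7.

We have t[1] = 55, t[2] = 59, t[3] = 7, t[4] = 23, t[5] = 55.
Since t[5] = t[1] = 55, the sequence is periodic with period 4.
The value 7 first appears (with n ≥ 2) at t[3].

3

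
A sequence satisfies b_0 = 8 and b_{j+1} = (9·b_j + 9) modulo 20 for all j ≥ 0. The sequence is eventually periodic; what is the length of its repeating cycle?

We have b_0 = 8; b_1 = 1; b_2 = 18; b_3 = 11; b_4 = 8.
The sequence repeats with period 4.

4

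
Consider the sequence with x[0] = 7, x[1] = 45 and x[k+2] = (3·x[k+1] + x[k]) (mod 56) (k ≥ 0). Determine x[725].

40

Listing terms: x[0] = 7, x[1] = 45, x[2] = 30, x[3] = 23, x[4] = 43, x[5] = 40, x[6] = 51, x[7] = 25, x[8] = 14, x[9] = 11, x[10] = 47, x[11] = 40, x[12] = 55, x[13] = 37, x[14] = 54, x[15] = 31, x[16] = 35, x[17] = 24, x[18] = 51, x[19] = 9, x[20] = 22, x[21] = 19, x[22] = 23, x[23] = 32, x[24] = 7, x[25] = 53, x[26] = 54, x[27] = 47, x[28] = 27, x[29] = 16, x[30] = 19, x[31] = 17, x[32] = 14, x[33] = 3, x[34] = 23, x[35] = 16, x[36] = 15, x[37] = 5, x[38] = 30, x[39] = 39, x[40] = 35, x[41] = 32, x[42] = 19, x[43] = 33, x[44] = 6, x[45] = 51, x[46] = 47, x[47] = 24, x[48] = 7, x[49] = 45.
Since (x[48], x[49]) = (x[0], x[1]) = (7, 45) (two consecutive terms determine the rest), the sequence is periodic with period 48.
(725 - 0) mod 48 = 5, so x[725] = x[5] = 40.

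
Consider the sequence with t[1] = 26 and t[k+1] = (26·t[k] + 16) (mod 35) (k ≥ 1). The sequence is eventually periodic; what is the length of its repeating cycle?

We have t[1] = 26, t[2] = 27, t[3] = 18, t[4] = 29, t[5] = 0, t[6] = 16, t[7] = 12, t[8] = 13, t[9] = 4, t[10] = 15, t[11] = 21, t[12] = 2, t[13] = 33, t[14] = 34, t[15] = 25, t[16] = 1, t[17] = 7, t[18] = 23, t[19] = 19, t[20] = 20, t[21] = 11, t[22] = 22, t[23] = 28, t[24] = 9, t[25] = 5, t[26] = 6, t[27] = 32, t[28] = 8, t[29] = 14, t[30] = 30, t[31] = 26.
The sequence repeats with period 30.

30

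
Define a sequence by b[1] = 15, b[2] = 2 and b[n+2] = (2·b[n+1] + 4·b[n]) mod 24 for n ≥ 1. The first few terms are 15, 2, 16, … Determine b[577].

Computing terms: b[1] = 15; b[2] = 2; b[3] = 16; b[4] = 16; b[5] = 0; b[6] = 16; b[7] = 8; b[8] = 8; b[9] = 0; b[10] = 8; b[11] = 16; b[12] = 16.
Since (b[11], b[12]) = (b[3], b[4]) = (16, 16) (two consecutive terms determine the rest), the sequence is eventually periodic: after a pre-period of length 2 it cycles with period 8.
For n ≥ 3, b[n] depends only on (n - 3) mod 8. (577 - 3) mod 8 = 6, so b[577] = b[9] = 0.

0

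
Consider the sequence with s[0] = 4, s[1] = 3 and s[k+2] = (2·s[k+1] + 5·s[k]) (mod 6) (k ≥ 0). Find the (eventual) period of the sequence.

s[0] = 4,  s[1] = 3,  s[2] = 2,  s[3] = 1,  s[4] = 0,  s[5] = 5,  s[6] = 4,  s[7] = 3.
The sequence repeats with period 6.

6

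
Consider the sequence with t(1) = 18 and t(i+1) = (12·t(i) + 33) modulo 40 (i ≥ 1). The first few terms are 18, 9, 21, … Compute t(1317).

We have t(1) = 18; t(2) = 9; t(3) = 21; t(4) = 5; t(5) = 13; t(6) = 29; t(7) = 21.
Since t(7) = t(3) = 21, the sequence is eventually periodic: after a pre-period of length 2 it cycles with period 4.
For i ≥ 3, t(i) depends only on (i - 3) mod 4. (1317 - 3) mod 4 = 2, so t(1317) = t(5) = 13.

13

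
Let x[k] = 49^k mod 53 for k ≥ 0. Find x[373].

47

x[0] = 1, x[1] = 49, x[2] = 16, x[3] = 42, x[4] = 44, x[5] = 36, x[6] = 15, x[7] = 46, x[8] = 28, x[9] = 47, x[10] = 24, x[11] = 10, x[12] = 13, x[13] = 1.
Since x[13] = x[0] = 1, the sequence is periodic with period 13.
(373 - 0) mod 13 = 9, so x[373] = x[9] = 47.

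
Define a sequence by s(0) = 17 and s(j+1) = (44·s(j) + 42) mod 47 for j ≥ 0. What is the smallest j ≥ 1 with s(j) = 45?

Listing terms: s(0) = 17, s(1) = 38, s(2) = 22, s(3) = 23, s(4) = 20, s(5) = 29, s(6) = 2, s(7) = 36, s(8) = 28, s(9) = 5, s(10) = 27, s(11) = 8, s(12) = 18, s(13) = 35, s(14) = 31, s(15) = 43, s(16) = 7, s(17) = 21, s(18) = 26, s(19) = 11, s(20) = 9, s(21) = 15, s(22) = 44, s(23) = 4, s(24) = 30, s(25) = 46, s(26) = 45, s(27) = 1, s(28) = 39, s(29) = 19, s(30) = 32, s(31) = 40, s(32) = 16, s(33) = 41, s(34) = 13, s(35) = 3, s(36) = 33, s(37) = 37, s(38) = 25, s(39) = 14, s(40) = 0, s(41) = 42, s(42) = 10, s(43) = 12, s(44) = 6, s(45) = 24, s(46) = 17.
The sequence repeats with period 46.
The value 45 first appears (with j ≥ 1) at s(26).

26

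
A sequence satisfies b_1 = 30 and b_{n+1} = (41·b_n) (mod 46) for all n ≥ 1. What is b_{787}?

Listing terms: b_1 = 30; b_2 = 34; b_3 = 14; b_4 = 22; b_5 = 28; b_6 = 44; b_7 = 10; b_8 = 42; b_9 = 20; b_{10} = 38; b_{11} = 40; b_{12} = 30.
Since b_{12} = b_1 = 30, the sequence is periodic with period 11.
So b_{787} = b_{1 + ((787-1) mod 11)} = b_6 = 44.

44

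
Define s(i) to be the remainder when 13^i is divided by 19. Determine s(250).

9

We have s(1) = 13,  s(2) = 17,  s(3) = 12,  s(4) = 4,  s(5) = 14,  s(6) = 11,  s(7) = 10,  s(8) = 16,  s(9) = 18,  s(10) = 6,  s(11) = 2,  s(12) = 7,  s(13) = 15,  s(14) = 5,  s(15) = 8,  s(16) = 9,  s(17) = 3,  s(18) = 1,  s(19) = 13.
The sequence repeats with period 18.
(250 - 1) mod 18 = 15, so s(250) = s(16) = 9.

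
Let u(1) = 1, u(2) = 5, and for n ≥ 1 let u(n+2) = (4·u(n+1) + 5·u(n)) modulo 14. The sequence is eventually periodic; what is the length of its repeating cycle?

6

u(1) = 1; u(2) = 5; u(3) = 11; u(4) = 13; u(5) = 9; u(6) = 3; u(7) = 1; u(8) = 5.
The sequence repeats with period 6.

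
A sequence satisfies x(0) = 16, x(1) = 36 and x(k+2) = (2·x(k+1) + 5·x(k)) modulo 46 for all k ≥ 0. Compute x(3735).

14

We have x(0) = 16, x(1) = 36, x(2) = 14, x(3) = 24, x(4) = 26, x(5) = 34, x(6) = 14, x(7) = 14, x(8) = 6, x(9) = 36, x(10) = 10, x(11) = 16, x(12) = 36.
The sequence repeats with period 11.
So x(3735) = x(0 + ((3735-0) mod 11)) = x(6) = 14.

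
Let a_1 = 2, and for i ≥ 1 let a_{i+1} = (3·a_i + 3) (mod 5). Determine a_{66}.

a_1 = 2,  a_2 = 4,  a_3 = 0,  a_4 = 3,  a_5 = 2.
The sequence repeats with period 4.
So a_{66} = a_{1 + ((66-1) mod 4)} = a_2 = 4.

4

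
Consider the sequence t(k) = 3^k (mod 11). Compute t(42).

t(0) = 1, t(1) = 3, t(2) = 9, t(3) = 5, t(4) = 4, t(5) = 1.
The sequence repeats with period 5.
So t(42) = t(0 + ((42-0) mod 5)) = t(2) = 9.

9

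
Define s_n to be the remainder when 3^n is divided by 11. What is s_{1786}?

3

s_1 = 3; s_2 = 9; s_3 = 5; s_4 = 4; s_5 = 1; s_6 = 3.
Since s_6 = s_1 = 3, the sequence is periodic with period 5.
(1786 - 1) mod 5 = 0, so s_{1786} = s_1 = 3.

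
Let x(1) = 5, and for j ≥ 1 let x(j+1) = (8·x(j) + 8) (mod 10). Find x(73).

x(1) = 5; x(2) = 8; x(3) = 2; x(4) = 4; x(5) = 0; x(6) = 8.
Since x(6) = x(2) = 8, the sequence is eventually periodic: after a pre-period of length 1 it cycles with period 4.
For j ≥ 2, x(j) depends only on (j - 2) mod 4. (73 - 2) mod 4 = 3, so x(73) = x(5) = 0.

0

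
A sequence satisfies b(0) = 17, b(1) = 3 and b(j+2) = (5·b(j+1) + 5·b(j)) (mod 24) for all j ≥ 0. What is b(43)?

15

Computing terms: b(0) = 17, b(1) = 3, b(2) = 4, b(3) = 11, b(4) = 3, b(5) = 22, b(6) = 5, b(7) = 15, b(8) = 4, b(9) = 23, b(10) = 15, b(11) = 22, b(12) = 17, b(13) = 3.
Since (b(12), b(13)) = (b(0), b(1)) = (17, 3) (two consecutive terms determine the rest), the sequence is periodic with period 12.
(43 - 0) mod 12 = 7, so b(43) = b(7) = 15.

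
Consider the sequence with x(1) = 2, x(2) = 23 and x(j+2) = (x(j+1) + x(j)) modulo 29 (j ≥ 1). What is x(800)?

23

x(1) = 2; x(2) = 23; x(3) = 25; x(4) = 19; x(5) = 15; x(6) = 5; x(7) = 20; x(8) = 25; x(9) = 16; x(10) = 12; x(11) = 28; x(12) = 11; x(13) = 10; x(14) = 21; x(15) = 2; x(16) = 23.
The sequence repeats with period 14.
(800 - 1) mod 14 = 1, so x(800) = x(2) = 23.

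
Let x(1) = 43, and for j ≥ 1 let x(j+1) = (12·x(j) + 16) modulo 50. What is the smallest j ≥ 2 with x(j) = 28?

Computing terms: x(1) = 43, x(2) = 32, x(3) = 0, x(4) = 16, x(5) = 8, x(6) = 12, x(7) = 10, x(8) = 36, x(9) = 48, x(10) = 42, x(11) = 20, x(12) = 6, x(13) = 38, x(14) = 22, x(15) = 30, x(16) = 26, x(17) = 28, x(18) = 2, x(19) = 40, x(20) = 46, x(21) = 18, x(22) = 32.
Since x(22) = x(2) = 32, the sequence is eventually periodic: after a pre-period of length 1 it cycles with period 20.
The value 28 first appears (with j ≥ 2) at x(17).

17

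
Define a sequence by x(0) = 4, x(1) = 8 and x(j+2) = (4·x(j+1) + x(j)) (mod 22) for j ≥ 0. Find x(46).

Listing terms: x(0) = 4; x(1) = 8; x(2) = 14; x(3) = 20; x(4) = 6; x(5) = 0; x(6) = 6; x(7) = 2; x(8) = 14; x(9) = 14; x(10) = 4; x(11) = 8.
Since (x(10), x(11)) = (x(0), x(1)) = (4, 8) (two consecutive terms determine the rest), the sequence is periodic with period 10.
(46 - 0) mod 10 = 6, so x(46) = x(6) = 6.

6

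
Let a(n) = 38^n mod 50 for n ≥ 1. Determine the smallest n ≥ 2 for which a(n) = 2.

19

Computing terms: a(1) = 38,  a(2) = 44,  a(3) = 22,  a(4) = 36,  a(5) = 18,  a(6) = 34,  a(7) = 42,  a(8) = 46,  a(9) = 48,  a(10) = 24,  a(11) = 12,  a(12) = 6,  a(13) = 28,  a(14) = 14,  a(15) = 32,  a(16) = 16,  a(17) = 8,  a(18) = 4,  a(19) = 2,  a(20) = 26,  a(21) = 38.
The sequence repeats with period 20.
The value 2 first appears (with n ≥ 2) at a(19).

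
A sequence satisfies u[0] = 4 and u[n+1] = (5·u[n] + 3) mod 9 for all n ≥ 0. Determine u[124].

Listing terms: u[0] = 4; u[1] = 5; u[2] = 1; u[3] = 8; u[4] = 7; u[5] = 2; u[6] = 4.
The sequence repeats with period 6.
(124 - 0) mod 6 = 4, so u[124] = u[4] = 7.

7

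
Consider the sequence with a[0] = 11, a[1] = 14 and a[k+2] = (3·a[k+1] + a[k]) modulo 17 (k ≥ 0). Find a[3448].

6

Computing terms: a[0] = 11; a[1] = 14; a[2] = 2; a[3] = 3; a[4] = 11; a[5] = 2; a[6] = 0; a[7] = 2; a[8] = 6; a[9] = 3; a[10] = 15; a[11] = 14; a[12] = 6; a[13] = 15; a[14] = 0; a[15] = 15; a[16] = 11; a[17] = 14.
The sequence repeats with period 16.
(3448 - 0) mod 16 = 8, so a[3448] = a[8] = 6.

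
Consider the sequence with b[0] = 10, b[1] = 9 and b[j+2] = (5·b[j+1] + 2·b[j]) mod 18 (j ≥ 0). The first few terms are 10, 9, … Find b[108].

Computing terms: b[0] = 10, b[1] = 9, b[2] = 11, b[3] = 1, b[4] = 9, b[5] = 11.
Since (b[4], b[5]) = (b[1], b[2]) = (9, 11) (two consecutive terms determine the rest), the sequence is eventually periodic: after a pre-period of length 1 it cycles with period 3.
For j ≥ 1, b[j] depends only on (j - 1) mod 3. (108 - 1) mod 3 = 2, so b[108] = b[3] = 1.

1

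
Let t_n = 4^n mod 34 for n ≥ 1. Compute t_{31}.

30

Computing terms: t_1 = 4,  t_2 = 16,  t_3 = 30,  t_4 = 18,  t_5 = 4.
Since t_5 = t_1 = 4, the sequence is periodic with period 4.
So t_{31} = t_{1 + ((31-1) mod 4)} = t_3 = 30.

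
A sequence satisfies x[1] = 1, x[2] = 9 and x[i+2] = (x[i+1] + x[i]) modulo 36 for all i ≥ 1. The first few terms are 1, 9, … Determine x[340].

19

Computing terms: x[1] = 1,  x[2] = 9,  x[3] = 10,  x[4] = 19,  x[5] = 29,  x[6] = 12,  x[7] = 5,  x[8] = 17,  x[9] = 22,  x[10] = 3,  x[11] = 25,  x[12] = 28,  x[13] = 17,  x[14] = 9,  x[15] = 26,  x[16] = 35,  x[17] = 25,  x[18] = 24,  x[19] = 13,  x[20] = 1,  x[21] = 14,  x[22] = 15,  x[23] = 29,  x[24] = 8,  x[25] = 1,  x[26] = 9.
The sequence repeats with period 24.
So x[340] = x[1 + ((340-1) mod 24)] = x[4] = 19.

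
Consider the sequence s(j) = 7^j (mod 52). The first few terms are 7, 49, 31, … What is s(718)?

Listing terms: s(1) = 7,  s(2) = 49,  s(3) = 31,  s(4) = 9,  s(5) = 11,  s(6) = 25,  s(7) = 19,  s(8) = 29,  s(9) = 47,  s(10) = 17,  s(11) = 15,  s(12) = 1,  s(13) = 7.
The sequence repeats with period 12.
So s(718) = s(1 + ((718-1) mod 12)) = s(10) = 17.

17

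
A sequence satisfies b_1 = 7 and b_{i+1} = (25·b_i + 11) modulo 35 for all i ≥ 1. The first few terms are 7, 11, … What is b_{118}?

21

b_1 = 7,  b_2 = 11,  b_3 = 6,  b_4 = 21,  b_5 = 11.
Since b_5 = b_2 = 11, the sequence is eventually periodic: after a pre-period of length 1 it cycles with period 3.
For i ≥ 2, b_i depends only on (i - 2) mod 3. (118 - 2) mod 3 = 2, so b_{118} = b_4 = 21.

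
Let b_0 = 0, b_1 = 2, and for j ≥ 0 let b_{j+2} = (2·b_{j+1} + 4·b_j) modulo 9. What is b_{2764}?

3

Listing terms: b_0 = 0; b_1 = 2; b_2 = 4; b_3 = 7; b_4 = 3; b_5 = 7; b_6 = 8; b_7 = 8; b_8 = 3; b_9 = 2; b_{10} = 7; b_{11} = 4; b_{12} = 0; b_{13} = 7; b_{14} = 5; b_{15} = 2; b_{16} = 6; b_{17} = 2; b_{18} = 1; b_{19} = 1; b_{20} = 6; b_{21} = 7; b_{22} = 2; b_{23} = 5; b_{24} = 0; b_{25} = 2.
The sequence repeats with period 24.
So b_{2764} = b_{0 + ((2764-0) mod 24)} = b_4 = 3.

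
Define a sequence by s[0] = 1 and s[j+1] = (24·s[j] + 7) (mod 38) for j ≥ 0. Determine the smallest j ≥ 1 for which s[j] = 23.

5

Listing terms: s[0] = 1, s[1] = 31, s[2] = 29, s[3] = 19, s[4] = 7, s[5] = 23, s[6] = 27, s[7] = 9, s[8] = 33, s[9] = 1.
Since s[9] = s[0] = 1, the sequence is periodic with period 9.
The value 23 first appears (with j ≥ 1) at s[5].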